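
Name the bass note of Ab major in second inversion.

Eb

Ab major is Ab–C–Eb. Second inversion places the fifth in the bass: Eb.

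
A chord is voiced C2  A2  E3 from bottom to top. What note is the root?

A

Reordering C, A, E into stacked thirds gives A–C–E; the bottom of that stack, A, is the root.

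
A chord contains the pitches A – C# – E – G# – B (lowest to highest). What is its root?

A

The distinct letter names are A, C#, E, G#, B. Arranged as a stack of thirds they read A–C#–E–G#–B, so A is the root (an A major ninth chord).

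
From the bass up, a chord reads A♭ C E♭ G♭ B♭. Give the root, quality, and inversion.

Reducing to letter names: Ab, C, Eb, Gb, Bb. These stack in thirds as Ab–C–Eb–Gb–Bb — an Ab dominant ninth chord.
With the root (Ab) in the bass, the chord is in root position.

Ab dominant ninth, root position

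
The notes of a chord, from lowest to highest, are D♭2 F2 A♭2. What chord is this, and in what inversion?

Reducing to letter names: Db, F, Ab. These stack in thirds as Db–F–Ab — a Db major triad.
With the root (Db) in the bass, the chord is in root position (figured bass 5/3).

Db major, root position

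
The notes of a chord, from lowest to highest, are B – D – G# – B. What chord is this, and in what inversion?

The pitch classes B, D, G# arrange in thirds as G#–B–D: a G# diminished triad.
B is the third of G# diminished; third in the bass means first inversion (figured bass 6).

G# diminished, first inversion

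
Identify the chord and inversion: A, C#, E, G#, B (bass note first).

The distinct note names are A, C#, E, G#, B. Stacked in thirds they read A–C#–E–G#–B, which is a major ninth chord on A.
A is the root of A major ninth; root in the bass means root position.

A major ninth, root position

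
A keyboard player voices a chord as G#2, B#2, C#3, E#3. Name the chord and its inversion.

Reducing to letter names: G#, B#, C#, E#. These stack in thirds as C#–E#–G#–B# — a C# major seventh chord.
With the fifth (G#) in the bass, the chord is in second inversion (figured bass 4/3).

C# major seventh, second inversion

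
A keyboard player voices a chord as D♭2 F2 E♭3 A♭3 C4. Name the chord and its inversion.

Db major ninth, root position

Reducing to letter names: Db, F, Eb, Ab, C. These stack in thirds as Db–F–Ab–C–Eb — a Db major ninth chord.
The lowest note is Db, the root of the chord, so this is root position.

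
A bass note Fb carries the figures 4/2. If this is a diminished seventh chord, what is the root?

G

The figures 4/2 mean the seventh of the chord is in the bass. If Fb is the seventh of a diminished seventh chord, the root is G (chord tones G–Bb–Db–Fb).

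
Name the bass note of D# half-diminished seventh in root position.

The root of D# half-diminished seventh (D#–F#–A–C#) is D#; that is the bass in root position.

D#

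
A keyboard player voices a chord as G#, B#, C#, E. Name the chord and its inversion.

C# minor-major seventh, second inversion

The pitch classes G#, B#, C#, E arrange in thirds as C#–E–G#–B#: a C# minor-major seventh chord.
G# is the fifth of C# minor-major seventh; fifth in the bass means second inversion (figured bass 4/3).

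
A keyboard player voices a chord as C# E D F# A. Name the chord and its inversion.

The pitch classes C#, E, D, F#, A arrange in thirds as D–F#–A–C#–E: a D major ninth chord.
The lowest note is C#, the seventh of the chord, so this is third inversion.

D major ninth, third inversion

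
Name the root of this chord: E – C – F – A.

F

E, C, F, A are the tones of an F major seventh chord (F–A–C–E), making F the root.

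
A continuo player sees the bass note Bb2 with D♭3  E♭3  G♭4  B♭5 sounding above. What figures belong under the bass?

The notes Bb, Db, Eb, Gb stack in thirds as Eb–Gb–Bb–Db — an Eb minor seventh chord. The bass Bb is the fifth, so this is second inversion: figured 4/3.

4/3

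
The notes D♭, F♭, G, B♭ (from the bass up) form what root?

G

The distinct letter names are Db, Fb, G, Bb. Arranged as a stack of thirds they read G–Bb–Db–Fb, so G is the root (a G diminished seventh chord).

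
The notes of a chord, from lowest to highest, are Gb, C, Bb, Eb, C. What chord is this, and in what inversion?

C half-diminished seventh, second inversion

The distinct note names are Gb, C, Bb, Eb. Stacked in thirds they read C–Eb–Gb–Bb, which is a half-diminished seventh chord on C.
With the fifth (Gb) in the bass, the chord is in second inversion (figured bass 4/3).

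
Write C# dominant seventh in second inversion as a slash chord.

C#7/G#

Second inversion of C# dominant seventh has the fifth (G#) in the bass. As a slash chord: C#7/G#.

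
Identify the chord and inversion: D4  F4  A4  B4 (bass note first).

The pitch classes D, F, A, B arrange in thirds as B–D–F–A: a B half-diminished seventh chord.
The lowest note is D, the third of the chord, so this is first inversion (figured bass 6/5).

B half-diminished seventh, first inversion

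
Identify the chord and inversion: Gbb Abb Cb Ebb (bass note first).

The pitch classes Gbb, Abb, Cb, Ebb arrange in thirds as Abb–Cb–Ebb–Gbb: an Abb dominant seventh chord.
With the seventh (Gbb) in the bass, the chord is in third inversion (figured bass 4/2).

Abb dominant seventh, third inversion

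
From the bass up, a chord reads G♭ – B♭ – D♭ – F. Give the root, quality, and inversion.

The pitch classes Gb, Bb, Db, F arrange in thirds as Gb–Bb–Db–F: a Gb major seventh chord.
Gb is the root of Gb major seventh; root in the bass means root position (figured bass 7).

Gb major seventh, root position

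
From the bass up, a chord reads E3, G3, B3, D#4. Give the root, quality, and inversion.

The distinct note names are E, G, B, D#. Stacked in thirds they read E–G–B–D#, which is a minor-major seventh chord on E.
With the root (E) in the bass, the chord is in root position (figured bass 7).

E minor-major seventh, root position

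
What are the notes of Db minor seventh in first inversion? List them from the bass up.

Fb, Ab, Cb, Db

Db minor seventh is Db–Fb–Ab–Cb. First inversion puts the third (Fb) in the bass, with the remaining tones above: Fb, Ab, Cb, Db.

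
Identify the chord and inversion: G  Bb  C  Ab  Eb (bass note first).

The distinct note names are G, Bb, C, Ab, Eb. Stacked in thirds they read Ab–C–Eb–G–Bb, which is a major ninth chord on Ab.
The lowest note is G, the seventh of the chord, so this is third inversion.

Ab major ninth, third inversion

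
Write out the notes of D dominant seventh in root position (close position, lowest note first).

Spelling D dominant seventh: D–F#–A–C. In root position the root is bass, giving D, F#, A, C from the bottom.

D, F#, A, C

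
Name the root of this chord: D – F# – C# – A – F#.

D, F#, C#, A are the tones of a D major seventh chord (D–F#–A–C#), making D the root.

D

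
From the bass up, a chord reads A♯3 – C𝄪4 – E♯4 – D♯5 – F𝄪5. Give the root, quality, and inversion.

D# major ninth, second inversion

Reducing to letter names: A#, C##, E#, D#, F##. These stack in thirds as D#–F##–A#–C##–E# — a D# major ninth chord.
A# is the fifth of D# major ninth; fifth in the bass means second inversion.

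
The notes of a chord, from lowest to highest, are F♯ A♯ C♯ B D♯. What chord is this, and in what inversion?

B major ninth, second inversion

The distinct note names are F#, A#, C#, B, D#. Stacked in thirds they read B–D#–F#–A#–C#, which is a major ninth chord on B.
The lowest note is F#, the fifth of the chord, so this is second inversion.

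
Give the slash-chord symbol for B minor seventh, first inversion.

Bm7/D

First inversion of B minor seventh has the third (D) in the bass. As a slash chord: Bm7/D.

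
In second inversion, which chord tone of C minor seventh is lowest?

The fifth of C minor seventh (C–Eb–G–Bb) is G; that is the bass in second inversion.

G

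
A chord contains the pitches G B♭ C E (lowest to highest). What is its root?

C

Reordering G, Bb, C, E into stacked thirds gives C–E–G–Bb; the bottom of that stack, C, is the root.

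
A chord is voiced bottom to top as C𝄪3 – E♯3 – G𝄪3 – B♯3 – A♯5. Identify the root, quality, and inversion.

The distinct note names are C##, E#, G##, B#, A#. Stacked in thirds they read A#–C##–E#–G##–B#, which is a major ninth chord on A#.
With the third (C##) in the bass, the chord is in first inversion.

A# major ninth, first inversion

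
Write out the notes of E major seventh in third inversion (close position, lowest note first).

D#, E, G#, B

The chord tones are E–G#–B–D#. With the seventh (D#) lowest for third inversion: D#, E, G#, B.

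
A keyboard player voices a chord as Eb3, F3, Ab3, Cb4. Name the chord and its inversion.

F half-diminished seventh, third inversion

Reducing to letter names: Eb, F, Ab, Cb. These stack in thirds as F–Ab–Cb–Eb — an F half-diminished seventh chord.
Eb is the seventh of F half-diminished seventh; seventh in the bass means third inversion (figured bass 4/2).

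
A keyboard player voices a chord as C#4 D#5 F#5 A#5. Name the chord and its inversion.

D# minor seventh, third inversion

The pitch classes C#, D#, F#, A# arrange in thirds as D#–F#–A#–C#: a D# minor seventh chord.
With the seventh (C#) in the bass, the chord is in third inversion (figured bass 4/2).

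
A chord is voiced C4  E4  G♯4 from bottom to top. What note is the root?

C

Reordering C, E, G# into stacked thirds gives C–E–G#; the bottom of that stack, C, is the root.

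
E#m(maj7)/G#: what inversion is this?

first inversion

E#m(maj7)/G# means E# minor-major seventh with G# in the bass. G# is the third of E# minor-major seventh (E#–G#–B#–D##), so this is first inversion.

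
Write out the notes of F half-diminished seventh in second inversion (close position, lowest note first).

Cb, Eb, F, Ab

F half-diminished seventh is F–Ab–Cb–Eb. Second inversion puts the fifth (Cb) in the bass, with the remaining tones above: Cb, Eb, F, Ab.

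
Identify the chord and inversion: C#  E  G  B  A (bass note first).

A dominant ninth, first inversion

The pitch classes C#, E, G, B, A arrange in thirds as A–C#–E–G–B: an A dominant ninth chord.
The lowest note is C#, the third of the chord, so this is first inversion.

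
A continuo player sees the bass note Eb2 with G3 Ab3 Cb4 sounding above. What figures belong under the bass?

4/3

The notes Eb, G, Ab, Cb stack in thirds as Ab–Cb–Eb–G — an Ab minor-major seventh chord. The bass Eb is the fifth, so this is second inversion: figured 4/3.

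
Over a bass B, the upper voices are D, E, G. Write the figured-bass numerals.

4/3

The notes B, D, E, G stack in thirds as E–G–B–D — an E minor seventh chord. The bass B is the fifth, so this is second inversion: figured 4/3.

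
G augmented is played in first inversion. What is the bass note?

B

In first inversion the third is lowest. For G augmented (G–B–D#) that is B.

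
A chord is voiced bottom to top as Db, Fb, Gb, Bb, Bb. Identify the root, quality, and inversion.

Reducing to letter names: Db, Fb, Gb, Bb. These stack in thirds as Gb–Bb–Db–Fb — a Gb dominant seventh chord.
With the fifth (Db) in the bass, the chord is in second inversion (figured bass 4/3).

Gb dominant seventh, second inversion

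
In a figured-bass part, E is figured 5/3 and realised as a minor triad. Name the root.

The figures 5/3 mean the root of the chord is in the bass. If E is the root of a minor triad, the root is E (chord tones E–G–B).

E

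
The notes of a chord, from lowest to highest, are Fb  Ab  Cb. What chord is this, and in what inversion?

Fb major, root position

Reducing to letter names: Fb, Ab, Cb. These stack in thirds as Fb–Ab–Cb — an Fb major triad.
Fb is the root of Fb major; root in the bass means root position (figured bass 5/3).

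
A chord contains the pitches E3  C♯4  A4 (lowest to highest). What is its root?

A

E, C#, A are the tones of an A major triad (A–C#–E), making A the root.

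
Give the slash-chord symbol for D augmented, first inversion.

First inversion of D augmented has the third (F#) in the bass. As a slash chord: Daug/F#.

Daug/F#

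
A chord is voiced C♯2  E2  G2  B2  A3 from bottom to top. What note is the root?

The distinct letter names are C#, E, G, B, A. Arranged as a stack of thirds they read A–C#–E–G–B, so A is the root (an A dominant ninth chord).

A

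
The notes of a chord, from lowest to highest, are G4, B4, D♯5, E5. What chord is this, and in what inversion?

The pitch classes G, B, D#, E arrange in thirds as E–G–B–D#: an E minor-major seventh chord.
The lowest note is G, the third of the chord, so this is first inversion (figured bass 6/5).

E minor-major seventh, first inversion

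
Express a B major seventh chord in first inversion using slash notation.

Bmaj7/D#

First inversion of B major seventh has the third (D#) in the bass. As a slash chord: Bmaj7/D#.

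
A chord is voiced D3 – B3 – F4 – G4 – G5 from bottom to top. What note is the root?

G

D, B, F, G are the tones of a G dominant seventh chord (G–B–D–F), making G the root.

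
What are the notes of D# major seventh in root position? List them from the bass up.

D#, F##, A#, C##

The chord tones are D#–F##–A#–C##. With the root (D#) lowest for root position: D#, F##, A#, C##.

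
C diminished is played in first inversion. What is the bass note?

Eb

The third of C diminished (C–Eb–Gb) is Eb; that is the bass in first inversion.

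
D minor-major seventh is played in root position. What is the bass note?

D

In root position the root is lowest. For D minor-major seventh (D–F–A–C#) that is D.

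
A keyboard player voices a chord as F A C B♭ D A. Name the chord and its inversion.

Bb major ninth, second inversion

Reducing to letter names: F, A, C, Bb, D. These stack in thirds as Bb–D–F–A–C — a Bb major ninth chord.
With the fifth (F) in the bass, the chord is in second inversion.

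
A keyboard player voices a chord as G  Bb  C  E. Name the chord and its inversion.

C dominant seventh, second inversion

Reducing to letter names: G, Bb, C, E. These stack in thirds as C–E–G–Bb — a C dominant seventh chord.
With the fifth (G) in the bass, the chord is in second inversion (figured bass 4/3).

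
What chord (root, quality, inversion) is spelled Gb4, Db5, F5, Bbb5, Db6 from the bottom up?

The pitch classes Gb, Db, F, Bbb arrange in thirds as Gb–Bbb–Db–F: a Gb minor-major seventh chord.
The lowest note is Gb, the root of the chord, so this is root position (figured bass 7).

Gb minor-major seventh, root position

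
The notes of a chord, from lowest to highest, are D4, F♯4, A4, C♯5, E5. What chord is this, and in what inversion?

Reducing to letter names: D, F#, A, C#, E. These stack in thirds as D–F#–A–C#–E — a D major ninth chord.
D is the root of D major ninth; root in the bass means root position.

D major ninth, root position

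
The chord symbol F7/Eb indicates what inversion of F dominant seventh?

F7/Eb means F dominant seventh with Eb in the bass. Eb is the seventh of F dominant seventh (F–A–C–Eb), so this is third inversion.

third inversion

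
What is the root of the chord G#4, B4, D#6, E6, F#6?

The distinct letter names are G#, B, D#, E, F#. Arranged as a stack of thirds they read E–G#–B–D#–F#, so E is the root (an E major ninth chord).

E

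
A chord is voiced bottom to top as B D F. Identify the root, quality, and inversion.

B diminished, root position

The pitch classes B, D, F arrange in thirds as B–D–F: a B diminished triad.
The lowest note is B, the root of the chord, so this is root position (figured bass 5/3).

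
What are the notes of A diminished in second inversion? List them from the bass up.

The chord tones are A–C–Eb. With the fifth (Eb) lowest for second inversion: Eb, A, C.

Eb, A, C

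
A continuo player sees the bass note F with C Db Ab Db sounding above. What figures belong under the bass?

The notes F, C, Db, Ab stack in thirds as Db–F–Ab–C — a Db major seventh chord. The bass F is the third, so this is first inversion: figured 6/5.

6/5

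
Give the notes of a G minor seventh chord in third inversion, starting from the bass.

F, G, Bb, D

G minor seventh is G–Bb–D–F. Third inversion puts the seventh (F) in the bass, with the remaining tones above: F, G, Bb, D.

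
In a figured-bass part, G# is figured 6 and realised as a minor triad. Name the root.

The figures 6 mean the third of the chord is in the bass. If G# is the third of a minor triad, the root is E# (chord tones E#–G#–B#).

E#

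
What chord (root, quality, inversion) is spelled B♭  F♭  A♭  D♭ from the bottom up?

Bb half-diminished seventh, root position

Reducing to letter names: Bb, Fb, Ab, Db. These stack in thirds as Bb–Db–Fb–Ab — a Bb half-diminished seventh chord.
With the root (Bb) in the bass, the chord is in root position (figured bass 7).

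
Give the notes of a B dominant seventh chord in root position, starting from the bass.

B, D#, F#, A

B dominant seventh is B–D#–F#–A. Root position puts the root (B) in the bass, with the remaining tones above: B, D#, F#, A.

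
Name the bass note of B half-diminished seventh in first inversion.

In first inversion the third is lowest. For B half-diminished seventh (B–D–F–A) that is D.

D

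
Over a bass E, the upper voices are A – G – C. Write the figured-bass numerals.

4/3

The notes E, A, G, C stack in thirds as A–C–E–G — an A minor seventh chord. The bass E is the fifth, so this is second inversion: figured 4/3.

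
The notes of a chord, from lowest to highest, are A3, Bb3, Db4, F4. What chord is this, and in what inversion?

Bb minor-major seventh, third inversion

The pitch classes A, Bb, Db, F arrange in thirds as Bb–Db–F–A: a Bb minor-major seventh chord.
The lowest note is A, the seventh of the chord, so this is third inversion (figured bass 4/2).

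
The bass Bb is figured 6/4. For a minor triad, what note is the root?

The figures 6/4 mean the fifth of the chord is in the bass. If Bb is the fifth of a minor triad, the root is Eb (chord tones Eb–Gb–Bb).

Eb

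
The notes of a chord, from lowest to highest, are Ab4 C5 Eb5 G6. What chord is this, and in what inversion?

Reducing to letter names: Ab, C, Eb, G. These stack in thirds as Ab–C–Eb–G — an Ab major seventh chord.
Ab is the root of Ab major seventh; root in the bass means root position (figured bass 7).

Ab major seventh, root position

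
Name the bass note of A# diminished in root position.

A# diminished is A#–C#–E. Root position places the root in the bass: A#.

A#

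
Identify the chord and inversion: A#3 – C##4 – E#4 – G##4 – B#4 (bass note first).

A# major ninth, root position

The distinct note names are A#, C##, E#, G##, B#. Stacked in thirds they read A#–C##–E#–G##–B#, which is a major ninth chord on A#.
With the root (A#) in the bass, the chord is in root position.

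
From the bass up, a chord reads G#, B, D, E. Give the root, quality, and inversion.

E dominant seventh, first inversion

The pitch classes G#, B, D, E arrange in thirds as E–G#–B–D: an E dominant seventh chord.
The lowest note is G#, the third of the chord, so this is first inversion (figured bass 6/5).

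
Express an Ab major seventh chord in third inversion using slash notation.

Abmaj7/G

Third inversion of Ab major seventh has the seventh (G) in the bass. As a slash chord: Abmaj7/G.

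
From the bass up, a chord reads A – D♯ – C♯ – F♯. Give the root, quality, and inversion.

Reducing to letter names: A, D#, C#, F#. These stack in thirds as D#–F#–A–C# — a D# half-diminished seventh chord.
The lowest note is A, the fifth of the chord, so this is second inversion (figured bass 4/3).

D# half-diminished seventh, second inversion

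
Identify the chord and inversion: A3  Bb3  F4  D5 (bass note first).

The distinct note names are A, Bb, F, D. Stacked in thirds they read Bb–D–F–A, which is a major seventh chord on Bb.
With the seventh (A) in the bass, the chord is in third inversion (figured bass 4/2).

Bb major seventh, third inversion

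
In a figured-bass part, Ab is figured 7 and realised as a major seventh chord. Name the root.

Ab

The figures 7 mean the root of the chord is in the bass. If Ab is the root of a major seventh chord, the root is Ab (chord tones Ab–C–Eb–G).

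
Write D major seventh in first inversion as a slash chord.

Dmaj7/F#

First inversion of D major seventh has the third (F#) in the bass. As a slash chord: Dmaj7/F#.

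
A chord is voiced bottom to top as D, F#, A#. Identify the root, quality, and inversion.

The pitch classes D, F#, A# arrange in thirds as D–F#–A#: a D augmented triad.
With the root (D) in the bass, the chord is in root position (figured bass 5/3).

D augmented, root position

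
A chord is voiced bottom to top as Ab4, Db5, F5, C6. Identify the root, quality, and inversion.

Db major seventh, second inversion

The distinct note names are Ab, Db, F, C. Stacked in thirds they read Db–F–Ab–C, which is a major seventh chord on Db.
Ab is the fifth of Db major seventh; fifth in the bass means second inversion (figured bass 4/3).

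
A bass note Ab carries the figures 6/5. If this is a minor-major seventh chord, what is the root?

The figures 6/5 mean the third of the chord is in the bass. If Ab is the third of a minor-major seventh chord, the root is F (chord tones F–Ab–C–E).

F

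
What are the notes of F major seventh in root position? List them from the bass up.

Spelling F major seventh: F–A–C–E. In root position the root is bass, giving F, A, C, E from the bottom.

F, A, C, E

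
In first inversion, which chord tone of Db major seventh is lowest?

F

The third of Db major seventh (Db–F–Ab–C) is F; that is the bass in first inversion.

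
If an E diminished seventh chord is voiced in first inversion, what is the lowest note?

E diminished seventh is E–G–Bb–Db. First inversion places the third in the bass: G.

G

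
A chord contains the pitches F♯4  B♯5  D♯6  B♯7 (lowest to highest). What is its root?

B#

The distinct letter names are F#, B#, D#. Arranged as a stack of thirds they read B#–D#–F#, so B# is the root (a B# diminished triad).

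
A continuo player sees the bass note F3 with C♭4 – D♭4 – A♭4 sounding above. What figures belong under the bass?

6/5

The notes F, Cb, Db, Ab stack in thirds as Db–F–Ab–Cb — a Db dominant seventh chord. The bass F is the third, so this is first inversion: figured 6/5.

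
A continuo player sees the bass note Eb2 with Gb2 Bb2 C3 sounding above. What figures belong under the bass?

The notes Eb, Gb, Bb, C stack in thirds as C–Eb–Gb–Bb — a C half-diminished seventh chord. The bass Eb is the third, so this is first inversion: figured 6/5.

6/5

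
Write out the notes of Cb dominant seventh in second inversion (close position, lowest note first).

Gb, Bbb, Cb, Eb

Spelling Cb dominant seventh: Cb–Eb–Gb–Bbb. In second inversion the fifth is bass, giving Gb, Bbb, Cb, Eb from the bottom.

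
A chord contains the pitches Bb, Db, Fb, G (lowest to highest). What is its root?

The distinct letter names are Bb, Db, Fb, G. Arranged as a stack of thirds they read G–Bb–Db–Fb, so G is the root (a G diminished seventh chord).

G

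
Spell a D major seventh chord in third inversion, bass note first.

C#, D, F#, A

Spelling D major seventh: D–F#–A–C#. In third inversion the seventh is bass, giving C#, D, F#, A from the bottom.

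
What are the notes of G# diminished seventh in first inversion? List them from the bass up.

B, D, F, G#

G# diminished seventh is G#–B–D–F. First inversion puts the third (B) in the bass, with the remaining tones above: B, D, F, G#.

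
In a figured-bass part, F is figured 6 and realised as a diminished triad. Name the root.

D

The figures 6 mean the third of the chord is in the bass. If F is the third of a diminished triad, the root is D (chord tones D–F–Ab).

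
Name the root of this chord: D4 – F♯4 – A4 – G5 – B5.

D, F#, A, G, B are the tones of a G major ninth chord (G–B–D–F#–A), making G the root.

G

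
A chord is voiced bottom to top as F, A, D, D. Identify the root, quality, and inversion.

The distinct note names are F, A, D. Stacked in thirds they read D–F–A, which is a minor triad on D.
With the third (F) in the bass, the chord is in first inversion (figured bass 6).

D minor, first inversion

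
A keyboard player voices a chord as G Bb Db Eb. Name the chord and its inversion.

The distinct note names are G, Bb, Db, Eb. Stacked in thirds they read Eb–G–Bb–Db, which is a dominant seventh chord on Eb.
With the third (G) in the bass, the chord is in first inversion (figured bass 6/5).

Eb dominant seventh, first inversion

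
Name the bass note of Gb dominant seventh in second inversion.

Db

The fifth of Gb dominant seventh (Gb–Bb–Db–Fb) is Db; that is the bass in second inversion.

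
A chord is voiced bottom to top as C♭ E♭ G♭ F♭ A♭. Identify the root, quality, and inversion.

Reducing to letter names: Cb, Eb, Gb, Fb, Ab. These stack in thirds as Fb–Ab–Cb–Eb–Gb — an Fb major ninth chord.
The lowest note is Cb, the fifth of the chord, so this is second inversion.

Fb major ninth, second inversion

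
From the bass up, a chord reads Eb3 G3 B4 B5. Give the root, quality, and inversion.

Eb augmented, root position

The distinct note names are Eb, G, B. Stacked in thirds they read Eb–G–B, which is an augmented triad on Eb.
Eb is the root of Eb augmented; root in the bass means root position (figured bass 5/3).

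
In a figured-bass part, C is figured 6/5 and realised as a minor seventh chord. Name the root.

The figures 6/5 mean the third of the chord is in the bass. If C is the third of a minor seventh chord, the root is A (chord tones A–C–E–G).

A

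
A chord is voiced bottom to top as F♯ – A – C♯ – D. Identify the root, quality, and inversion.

D major seventh, first inversion

The distinct note names are F#, A, C#, D. Stacked in thirds they read D–F#–A–C#, which is a major seventh chord on D.
With the third (F#) in the bass, the chord is in first inversion (figured bass 6/5).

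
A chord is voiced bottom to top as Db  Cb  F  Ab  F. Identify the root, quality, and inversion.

Reducing to letter names: Db, Cb, F, Ab. These stack in thirds as Db–F–Ab–Cb — a Db dominant seventh chord.
The lowest note is Db, the root of the chord, so this is root position (figured bass 7).

Db dominant seventh, root position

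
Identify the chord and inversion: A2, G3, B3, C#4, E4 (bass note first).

The pitch classes A, G, B, C#, E arrange in thirds as A–C#–E–G–B: an A dominant ninth chord.
With the root (A) in the bass, the chord is in root position.

A dominant ninth, root position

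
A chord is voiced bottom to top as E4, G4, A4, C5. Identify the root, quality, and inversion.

The distinct note names are E, G, A, C. Stacked in thirds they read A–C–E–G, which is a minor seventh chord on A.
With the fifth (E) in the bass, the chord is in second inversion (figured bass 4/3).

A minor seventh, second inversion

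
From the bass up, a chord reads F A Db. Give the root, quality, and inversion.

The distinct note names are F, A, Db. Stacked in thirds they read Db–F–A, which is an augmented triad on Db.
F is the third of Db augmented; third in the bass means first inversion (figured bass 6).

Db augmented, first inversion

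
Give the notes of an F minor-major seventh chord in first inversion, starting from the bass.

Ab, C, E, F

F minor-major seventh is F–Ab–C–E. First inversion puts the third (Ab) in the bass, with the remaining tones above: Ab, C, E, F.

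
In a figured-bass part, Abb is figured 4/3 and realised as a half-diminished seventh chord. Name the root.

The figures 4/3 mean the fifth of the chord is in the bass. If Abb is the fifth of a half-diminished seventh chord, the root is Db (chord tones Db–Fb–Abb–Cb).

Db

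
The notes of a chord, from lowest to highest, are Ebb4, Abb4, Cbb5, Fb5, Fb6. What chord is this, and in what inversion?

The pitch classes Ebb, Abb, Cbb, Fb arrange in thirds as Fb–Abb–Cbb–Ebb: an Fb half-diminished seventh chord.
Ebb is the seventh of Fb half-diminished seventh; seventh in the bass means third inversion (figured bass 4/2).

Fb half-diminished seventh, third inversion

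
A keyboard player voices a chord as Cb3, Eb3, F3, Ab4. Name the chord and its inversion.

Reducing to letter names: Cb, Eb, F, Ab. These stack in thirds as F–Ab–Cb–Eb — an F half-diminished seventh chord.
The lowest note is Cb, the fifth of the chord, so this is second inversion (figured bass 4/3).

F half-diminished seventh, second inversion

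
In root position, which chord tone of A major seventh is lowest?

A

A major seventh is A–C#–E–G#. Root position places the root in the bass: A.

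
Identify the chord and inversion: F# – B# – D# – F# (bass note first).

B# diminished, second inversion

Reducing to letter names: F#, B#, D#. These stack in thirds as B#–D#–F# — a B# diminished triad.
The lowest note is F#, the fifth of the chord, so this is second inversion (figured bass 6/4).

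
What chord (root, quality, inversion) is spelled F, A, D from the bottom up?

The distinct note names are F, A, D. Stacked in thirds they read D–F–A, which is a minor triad on D.
F is the third of D minor; third in the bass means first inversion (figured bass 6).

D minor, first inversion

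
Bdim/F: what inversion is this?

second inversion

Bdim/F means B diminished with F in the bass. F is the fifth of B diminished (B–D–F), so this is second inversion.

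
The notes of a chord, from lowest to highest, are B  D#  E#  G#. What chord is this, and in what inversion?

Reducing to letter names: B, D#, E#, G#. These stack in thirds as E#–G#–B–D# — an E# half-diminished seventh chord.
B is the fifth of E# half-diminished seventh; fifth in the bass means second inversion (figured bass 4/3).

E# half-diminished seventh, second inversion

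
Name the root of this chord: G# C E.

C

Reordering G#, C, E into stacked thirds gives C–E–G#; the bottom of that stack, C, is the root.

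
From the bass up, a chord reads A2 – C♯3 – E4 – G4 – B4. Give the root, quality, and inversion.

The distinct note names are A, C#, E, G, B. Stacked in thirds they read A–C#–E–G–B, which is a dominant ninth chord on A.
With the root (A) in the bass, the chord is in root position.

A dominant ninth, root position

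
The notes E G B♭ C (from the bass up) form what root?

C

The distinct letter names are E, G, Bb, C. Arranged as a stack of thirds they read C–E–G–Bb, so C is the root (a C dominant seventh chord).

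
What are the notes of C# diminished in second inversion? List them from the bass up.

G, C#, E

The chord tones are C#–E–G. With the fifth (G) lowest for second inversion: G, C#, E.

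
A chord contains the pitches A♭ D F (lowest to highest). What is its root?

Reordering Ab, D, F into stacked thirds gives D–F–Ab; the bottom of that stack, D, is the root.

D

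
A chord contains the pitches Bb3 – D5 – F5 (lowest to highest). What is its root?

Bb

The distinct letter names are Bb, D, F. Arranged as a stack of thirds they read Bb–D–F, so Bb is the root (a Bb major triad).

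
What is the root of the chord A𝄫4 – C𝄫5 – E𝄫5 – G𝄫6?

Abb

Abb, Cbb, Ebb, Gbb are the tones of an Abb minor seventh chord (Abb–Cbb–Ebb–Gbb), making Abb the root.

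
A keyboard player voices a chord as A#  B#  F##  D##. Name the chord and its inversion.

B# dominant seventh, third inversion

Reducing to letter names: A#, B#, F##, D##. These stack in thirds as B#–D##–F##–A# — a B# dominant seventh chord.
With the seventh (A#) in the bass, the chord is in third inversion (figured bass 4/2).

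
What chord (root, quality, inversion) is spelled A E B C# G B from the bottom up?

The pitch classes A, E, B, C#, G arrange in thirds as A–C#–E–G–B: an A dominant ninth chord.
A is the root of A dominant ninth; root in the bass means root position.

A dominant ninth, root position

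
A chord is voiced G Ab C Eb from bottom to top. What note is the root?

Reordering G, Ab, C, Eb into stacked thirds gives Ab–C–Eb–G; the bottom of that stack, Ab, is the root.

Ab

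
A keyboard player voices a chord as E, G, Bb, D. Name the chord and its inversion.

The distinct note names are E, G, Bb, D. Stacked in thirds they read E–G–Bb–D, which is a half-diminished seventh chord on E.
With the root (E) in the bass, the chord is in root position (figured bass 7).

E half-diminished seventh, root position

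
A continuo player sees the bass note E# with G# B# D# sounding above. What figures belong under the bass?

7

The notes E#, G#, B#, D# stack in thirds as E#–G#–B#–D# — an E# minor seventh chord. The bass E# is the root, so this is root position: figured 7.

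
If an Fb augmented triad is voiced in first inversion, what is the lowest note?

The third of Fb augmented (Fb–Ab–C) is Ab; that is the bass in first inversion.

Ab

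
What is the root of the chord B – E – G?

The distinct letter names are B, E, G. Arranged as a stack of thirds they read E–G–B, so E is the root (an E minor triad).

E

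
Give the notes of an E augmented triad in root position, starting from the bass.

The chord tones are E–G#–B#. With the root (E) lowest for root position: E, G#, B#.

E, G#, B#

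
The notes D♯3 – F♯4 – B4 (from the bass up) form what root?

The distinct letter names are D#, F#, B. Arranged as a stack of thirds they read B–D#–F#, so B is the root (a B major triad).

B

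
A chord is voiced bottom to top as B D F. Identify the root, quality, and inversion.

Reducing to letter names: B, D, F. These stack in thirds as B–D–F — a B diminished triad.
The lowest note is B, the root of the chord, so this is root position (figured bass 5/3).

B diminished, root position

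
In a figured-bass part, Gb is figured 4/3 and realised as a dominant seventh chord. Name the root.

Cb

The figures 4/3 mean the fifth of the chord is in the bass. If Gb is the fifth of a dominant seventh chord, the root is Cb (chord tones Cb–Eb–Gb–Bbb).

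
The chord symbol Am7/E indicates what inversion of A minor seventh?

second inversion

Am7/E means A minor seventh with E in the bass. E is the fifth of A minor seventh (A–C–E–G), so this is second inversion.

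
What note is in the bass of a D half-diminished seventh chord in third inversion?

C

The seventh of D half-diminished seventh (D–F–Ab–C) is C; that is the bass in third inversion.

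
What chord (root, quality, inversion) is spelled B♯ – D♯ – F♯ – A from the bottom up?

The distinct note names are B#, D#, F#, A. Stacked in thirds they read B#–D#–F#–A, which is a diminished seventh chord on B#.
The lowest note is B#, the root of the chord, so this is root position (figured bass 7).

B# diminished seventh, root position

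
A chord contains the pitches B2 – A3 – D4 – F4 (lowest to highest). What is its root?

The distinct letter names are B, A, D, F. Arranged as a stack of thirds they read B–D–F–A, so B is the root (a B half-diminished seventh chord).

B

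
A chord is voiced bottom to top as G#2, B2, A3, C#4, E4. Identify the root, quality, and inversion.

The pitch classes G#, B, A, C#, E arrange in thirds as A–C#–E–G#–B: an A major ninth chord.
G# is the seventh of A major ninth; seventh in the bass means third inversion.

A major ninth, third inversion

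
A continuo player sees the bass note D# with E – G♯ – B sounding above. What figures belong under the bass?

4/2

The notes D#, E, G#, B stack in thirds as E–G#–B–D# — an E major seventh chord. The bass D# is the seventh, so this is third inversion: figured 4/2.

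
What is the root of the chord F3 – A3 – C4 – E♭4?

F

F, A, C, Eb are the tones of an F dominant seventh chord (F–A–C–Eb), making F the root.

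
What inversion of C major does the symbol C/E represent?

C/E means C major with E in the bass. E is the third of C major (C–E–G), so this is first inversion.

first inversion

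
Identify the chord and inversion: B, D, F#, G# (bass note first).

G# half-diminished seventh, first inversion

The pitch classes B, D, F#, G# arrange in thirds as G#–B–D–F#: a G# half-diminished seventh chord.
B is the third of G# half-diminished seventh; third in the bass means first inversion (figured bass 6/5).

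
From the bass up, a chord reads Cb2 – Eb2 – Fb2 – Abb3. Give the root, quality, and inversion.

The pitch classes Cb, Eb, Fb, Abb arrange in thirds as Fb–Abb–Cb–Eb: an Fb minor-major seventh chord.
Cb is the fifth of Fb minor-major seventh; fifth in the bass means second inversion (figured bass 4/3).

Fb minor-major seventh, second inversion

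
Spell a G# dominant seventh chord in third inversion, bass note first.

F#, G#, B#, D#

Spelling G# dominant seventh: G#–B#–D#–F#. In third inversion the seventh is bass, giving F#, G#, B#, D# from the bottom.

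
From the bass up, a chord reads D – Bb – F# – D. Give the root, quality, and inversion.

Bb augmented, first inversion

The pitch classes D, Bb, F# arrange in thirds as Bb–D–F#: a Bb augmented triad.
D is the third of Bb augmented; third in the bass means first inversion (figured bass 6).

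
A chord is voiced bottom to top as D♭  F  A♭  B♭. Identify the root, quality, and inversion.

Bb minor seventh, first inversion

Reducing to letter names: Db, F, Ab, Bb. These stack in thirds as Bb–Db–F–Ab — a Bb minor seventh chord.
The lowest note is Db, the third of the chord, so this is first inversion (figured bass 6/5).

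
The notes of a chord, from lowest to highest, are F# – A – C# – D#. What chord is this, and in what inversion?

D# half-diminished seventh, first inversion

The pitch classes F#, A, C#, D# arrange in thirds as D#–F#–A–C#: a D# half-diminished seventh chord.
With the third (F#) in the bass, the chord is in first inversion (figured bass 6/5).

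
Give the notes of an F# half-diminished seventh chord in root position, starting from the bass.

Spelling F# half-diminished seventh: F#–A–C–E. In root position the root is bass, giving F#, A, C, E from the bottom.

F#, A, C, E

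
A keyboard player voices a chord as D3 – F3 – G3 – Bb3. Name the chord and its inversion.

Reducing to letter names: D, F, G, Bb. These stack in thirds as G–Bb–D–F — a G minor seventh chord.
With the fifth (D) in the bass, the chord is in second inversion (figured bass 4/3).

G minor seventh, second inversion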